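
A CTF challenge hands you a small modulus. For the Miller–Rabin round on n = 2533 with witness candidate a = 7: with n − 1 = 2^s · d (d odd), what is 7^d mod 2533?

877

n − 1 = 2532 = 2^2 · 633, so s = 2 and d = 633.
By repeated squaring, 7^633 ≡ 877 (mod 2533).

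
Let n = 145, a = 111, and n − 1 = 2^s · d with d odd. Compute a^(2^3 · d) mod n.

141

n − 1 = 144 = 2^4 · 9, so s = 4 and d = 9.
x_0 = 111^9 mod 145 = 141.
x_1 = 141^2 mod 145 = 16.
x_2 = 16^2 mod 145 = 111.
x_3 = 111^2 mod 145 = 141.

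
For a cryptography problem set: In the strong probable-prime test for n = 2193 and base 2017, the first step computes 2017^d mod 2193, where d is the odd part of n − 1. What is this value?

n − 1 = 2192 = 2^4 · 137, so s = 4 and d = 137.
By repeated squaring, 2017^137 ≡ 346 (mod 2193).

346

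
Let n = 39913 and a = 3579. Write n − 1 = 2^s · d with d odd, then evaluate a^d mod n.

n − 1 = 39912 = 2^3 · 4989, so s = 3 and d = 4989.
By repeated squaring, 3579^4989 ≡ 39272 (mod 39913).

39272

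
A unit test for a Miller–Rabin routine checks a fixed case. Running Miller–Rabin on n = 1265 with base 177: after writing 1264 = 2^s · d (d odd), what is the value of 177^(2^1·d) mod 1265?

584

n − 1 = 1264 = 2^4 · 79, so s = 4 and d = 79.
x_0 = 177^79 mod 1265 = 463.
x_1 = 463^2 mod 1265 = 584.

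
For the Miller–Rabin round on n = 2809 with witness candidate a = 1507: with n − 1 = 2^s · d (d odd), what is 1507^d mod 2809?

n − 1 = 2808 = 2^3 · 351, so s = 3 and d = 351.
Repeated squaring mod 2809: 1507^1 ≡ 1507, 1507^2 ≡ 1377, 1507^4 ≡ 54, 1507^8 ≡ 107, 1507^16 ≡ 213, 1507^32 ≡ 425, 1507^64 ≡ 849, 1507^128 ≡ 1697, 1507^256 ≡ 584.
351 = 256 + 64 + 16 + 8 + 4 + 2 + 1, so 1507^351 ≡ 584·849·213·107·54·1377·1507 ≡ 2786 (mod 2809).

2786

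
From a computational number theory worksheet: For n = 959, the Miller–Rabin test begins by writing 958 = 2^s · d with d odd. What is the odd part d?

479

Halving: 958 → 479; 479 is odd.
So 958 = 2^1 · 479.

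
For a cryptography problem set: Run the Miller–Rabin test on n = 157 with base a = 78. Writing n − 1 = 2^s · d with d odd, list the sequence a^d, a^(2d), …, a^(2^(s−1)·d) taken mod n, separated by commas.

n − 1 = 156 = 2^2 · 39, so s = 2 and d = 39.
x_0 = 78^39 mod 157 = 129.
x_1 = 129^2 mod 157 = 156.

129, 156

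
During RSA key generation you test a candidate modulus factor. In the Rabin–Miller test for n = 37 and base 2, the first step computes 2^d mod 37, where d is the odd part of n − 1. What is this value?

31

n − 1 = 36 = 2^2 · 9, so s = 2 and d = 9.
2^9 mod 37 = 31.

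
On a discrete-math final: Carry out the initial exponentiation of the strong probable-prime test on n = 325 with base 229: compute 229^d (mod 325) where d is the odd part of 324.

n − 1 = 324 = 2^2 · 81, so s = 2 and d = 81.
229^81 mod 325 = 229.

229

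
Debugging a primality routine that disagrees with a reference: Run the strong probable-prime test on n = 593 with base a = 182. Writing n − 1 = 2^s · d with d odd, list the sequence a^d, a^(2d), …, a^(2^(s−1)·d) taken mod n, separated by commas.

392, 77, 592, 1

n − 1 = 592 = 2^4 · 37, so s = 4 and d = 37.
x_0 = 182^37 mod 593 = 392.
x_1 = 392^2 mod 593 = 77.
x_2 = 77^2 mod 593 = 592.
x_3 = 592^2 mod 593 = 1.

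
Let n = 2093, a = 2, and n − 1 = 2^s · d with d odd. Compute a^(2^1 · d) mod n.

n − 1 = 2092 = 2^2 · 523, so s = 2 and d = 523.
x_0 = 2^523 mod 2093 = 1766.
x_1 = 1766^2 mod 2093 = 186.

186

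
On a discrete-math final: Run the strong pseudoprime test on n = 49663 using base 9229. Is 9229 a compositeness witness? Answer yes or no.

n − 1 = 49662 = 2^1 · 24831, so s = 1 and d = 24831.
x_0 = 9229^24831 mod 49663 = 1.
x_0 = 1, so 9229 is not a witness.

no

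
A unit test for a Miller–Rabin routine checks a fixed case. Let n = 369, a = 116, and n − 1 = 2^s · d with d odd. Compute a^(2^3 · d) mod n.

100

n − 1 = 368 = 2^4 · 23, so s = 4 and d = 23.
Repeated squaring mod 369: 116^1 ≡ 116, 116^2 ≡ 172, 116^4 ≡ 64, 116^8 ≡ 37, 116^16 ≡ 262.
23 = 16 + 4 + 2 + 1, so 116^23 ≡ 262·64·172·116 ≡ 179 (mod 369).
x_0 = 179.
x_1 = 179^2 mod 369 = 307.
x_2 = 307^2 mod 369 = 154.
x_3 = 154^2 mod 369 = 100.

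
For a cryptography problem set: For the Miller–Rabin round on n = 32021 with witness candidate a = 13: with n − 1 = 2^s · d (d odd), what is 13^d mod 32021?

12748

n − 1 = 32020 = 2^2 · 8005, so s = 2 and d = 8005.
By repeated squaring, 13^8005 ≡ 12748 (mod 32021).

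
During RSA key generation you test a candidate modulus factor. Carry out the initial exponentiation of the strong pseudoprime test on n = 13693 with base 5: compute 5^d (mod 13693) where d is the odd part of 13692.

6788

n − 1 = 13692 = 2^2 · 3423, so s = 2 and d = 3423.
Repeated squaring mod 13693: 5^1 ≡ 5, 5^2 ≡ 25, 5^4 ≡ 625, 5^8 ≡ 7221, 5^16 ≡ 13590, 5^32 ≡ 10609, 5^64 ≡ 8114, 5^128 ≡ 1052, 5^256 ≡ 11264, 5^512 ≡ 12051, 5^1024 ≡ 12336, 5^2048 ≡ 6587.
3423 = 2048 + 1024 + 256 + 64 + 16 + 8 + 4 + 2 + 1, so 5^3423 ≡ 6587·12336·11264·8114·13590·7221·625·25·5 ≡ 6788 (mod 13693).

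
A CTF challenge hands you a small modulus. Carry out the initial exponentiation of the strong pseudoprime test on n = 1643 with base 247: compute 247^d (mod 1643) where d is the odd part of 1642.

n − 1 = 1642 = 2^1 · 821, so s = 1 and d = 821.
Repeated squaring mod 1643: 247^1 ≡ 247, 247^2 ≡ 218, 247^4 ≡ 1520, 247^8 ≡ 342, 247^16 ≡ 311, 247^32 ≡ 1427, 247^64 ≡ 652, 247^128 ≡ 1210, 247^256 ≡ 187, 247^512 ≡ 466.
821 = 512 + 256 + 32 + 16 + 4 + 1, so 247^821 ≡ 466·187·1427·311·1520·247 ≡ 774 (mod 1643).

774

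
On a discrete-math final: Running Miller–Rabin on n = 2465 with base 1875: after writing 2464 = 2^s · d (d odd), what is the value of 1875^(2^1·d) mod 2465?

n − 1 = 2464 = 2^5 · 77, so s = 5 and d = 77.
x_0 = 1875^77 mod 2465 = 1380.
x_1 = 1380^2 mod 2465 = 1420.

1420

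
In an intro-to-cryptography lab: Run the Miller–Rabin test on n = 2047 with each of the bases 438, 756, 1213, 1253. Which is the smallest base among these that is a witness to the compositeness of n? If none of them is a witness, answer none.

n − 1 = 2046 = 2^1 · 1023, so s = 1 and d = 1023.
Base 438: x_0 = 438^1023 mod 2047 = 1105. x_0 ∉ {1, 2046} and s = 1, so 438 is a Miller–Rabin witness and 2047 is composite.
Base 756: x_0 = 756^1023 mod 2047 = 2046. x_0 = 2046 ≡ −1, so 756 is not a witness.
Base 1213: x_0 = 1213^1023 mod 2047 = 942. x_0 ∉ {1, 2046} and s = 1, so 1213 is a Miller–Rabin witness and 2047 is composite.
Base 1253: x_0 = 1253^1023 mod 2047 = 942. x_0 ∉ {1, 2046} and s = 1, so 1253 is a Miller–Rabin witness and 2047 is composite.
The smallest witness among the given bases is 438.

438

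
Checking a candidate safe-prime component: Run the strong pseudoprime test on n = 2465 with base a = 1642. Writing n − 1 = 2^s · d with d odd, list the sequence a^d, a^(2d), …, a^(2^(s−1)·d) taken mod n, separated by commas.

2187, 869, 871, 1886, 1

n − 1 = 2464 = 2^5 · 77, so s = 5 and d = 77.
x_0 = 1642^77 mod 2465 = 2187.
x_1 = 2187^2 mod 2465 = 869.
x_2 = 869^2 mod 2465 = 871.
x_3 = 871^2 mod 2465 = 1886.
x_4 = 1886^2 mod 2465 = 1.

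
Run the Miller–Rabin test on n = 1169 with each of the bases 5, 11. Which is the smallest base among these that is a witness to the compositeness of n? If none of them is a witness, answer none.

5

n − 1 = 1168 = 2^4 · 73, so s = 4 and d = 73.
Base 5: x_0 = 5^73 mod 1169 = 614. x_0 is neither 1 nor 1168, so continue squaring. x_1 = 614^2 mod 1169 = 578. x_2 = 578^2 mod 1169 = 919. x_3 = 919^2 mod 1169 = 543. Reached i = s−1 = 3 without hitting −1: 5 is a Miller–Rabin witness and 1169 is composite.
Base 11: x_0 = 11^73 mod 1169 = 137. x_0 is neither 1 nor 1168, so continue squaring. x_1 = 137^2 mod 1169 = 65. x_2 = 65^2 mod 1169 = 718. x_3 = 718^2 mod 1169 = 1164. Reached i = s−1 = 3 without hitting −1: 11 is a Miller–Rabin witness and 1169 is composite.
The smallest witness among the given bases is 5.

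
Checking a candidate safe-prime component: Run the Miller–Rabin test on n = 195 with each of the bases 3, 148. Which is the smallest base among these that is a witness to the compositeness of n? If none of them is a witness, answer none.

n − 1 = 194 = 2^1 · 97, so s = 1 and d = 97.
Base 3: x_0 = 3^97 mod 195 = 3. x_0 ∉ {1, 194} and s = 1, so 3 is a Miller–Rabin witness and 195 is composite.
Base 148: x_0 = 148^97 mod 195 = 148. x_0 ∉ {1, 194} and s = 1, so 148 is a Miller–Rabin witness and 195 is composite.
The smallest witness among the given bases is 3.

3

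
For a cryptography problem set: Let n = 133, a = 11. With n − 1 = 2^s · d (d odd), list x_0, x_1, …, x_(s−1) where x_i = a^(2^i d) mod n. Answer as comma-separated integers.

n − 1 = 132 = 2^2 · 33, so s = 2 and d = 33.
x_0 = 11^33 mod 133 = 1.
x_1 = 1^2 mod 133 = 1.

1, 1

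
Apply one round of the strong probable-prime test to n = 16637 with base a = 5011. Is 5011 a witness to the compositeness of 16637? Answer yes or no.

yes

n − 1 = 16636 = 2^2 · 4159, so s = 2 and d = 4159.
By repeated squaring, 5011^4159 ≡ 10091 (mod 16637).
x_0 = 5011^4159 mod 16637 = 10091.
x_0 is neither 1 nor 16636, so continue squaring.
x_1 = 10091^2 mod 16637 = 9841.
Reached i = s−1 = 1 without hitting −1: 5011 is a Miller–Rabin witness and 16637 is composite.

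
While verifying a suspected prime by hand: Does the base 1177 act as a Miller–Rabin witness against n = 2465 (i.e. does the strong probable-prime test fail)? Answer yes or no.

n − 1 = 2464 = 2^5 · 77, so s = 5 and d = 77.
x_0 = 1177^77 mod 2465 = 1177.
x_0 is neither 1 nor 2464, so continue squaring.
x_1 = 1177^2 mod 2465 = 2464.
x_1 ≡ −1, so 1177 is not a witness.

no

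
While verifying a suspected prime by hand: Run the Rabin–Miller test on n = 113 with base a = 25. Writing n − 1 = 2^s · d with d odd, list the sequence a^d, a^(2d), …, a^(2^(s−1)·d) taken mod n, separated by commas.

n − 1 = 112 = 2^4 · 7, so s = 4 and d = 7.
x_0 = 25^7 mod 113 = 69.
x_1 = 69^2 mod 113 = 15.
x_2 = 15^2 mod 113 = 112.
x_3 = 112^2 mod 113 = 1.

69, 15, 112, 1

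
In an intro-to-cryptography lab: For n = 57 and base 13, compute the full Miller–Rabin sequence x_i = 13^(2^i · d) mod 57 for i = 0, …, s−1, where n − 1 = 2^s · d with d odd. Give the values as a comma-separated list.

10, 43, 25

n − 1 = 56 = 2^3 · 7, so s = 3 and d = 7.
x_0 = 13^7 mod 57 = 10.
x_1 = 10^2 mod 57 = 43.
x_2 = 43^2 mod 57 = 25.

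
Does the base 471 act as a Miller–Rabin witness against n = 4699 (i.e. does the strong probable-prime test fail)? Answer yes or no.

no

n − 1 = 4698 = 2^1 · 2349, so s = 1 and d = 2349.
By repeated squaring, 471^2349 ≡ 4698 (mod 4699).
x_0 = 471^2349 mod 4699 = 4698.
x_0 = 4698 ≡ −1, so 471 is not a witness.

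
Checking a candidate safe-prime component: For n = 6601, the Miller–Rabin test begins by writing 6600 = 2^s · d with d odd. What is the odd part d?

825

Halving: 6600 → 3300 → 1650 → 825; 825 is odd.
So 6600 = 2^3 · 825.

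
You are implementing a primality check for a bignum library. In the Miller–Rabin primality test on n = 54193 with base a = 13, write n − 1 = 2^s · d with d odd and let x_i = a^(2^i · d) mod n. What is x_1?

n − 1 = 54192 = 2^4 · 3387, so s = 4 and d = 3387.
Repeated squaring mod 54193: 13^1 ≡ 13, 13^2 ≡ 169, 13^4 ≡ 28561, 13^8 ≡ 17685, 13^16 ≡ 11422, 13^32 ≡ 19533, 13^64 ≡ 19369, 13^128 ≡ 34215, 13^256 ≡ 43232, 13^512 ≡ 51833, 13^1024 ≡ 41914, 13^2048 ≡ 8915.
3387 = 2048 + 1024 + 256 + 32 + 16 + 8 + 2 + 1, so 13^3387 ≡ 8915·41914·43232·19533·11422·17685·169·13 ≡ 31137 (mod 54193).
x_0 = 31137.
x_1 = 31137^2 mod 54193 = 54192.

54192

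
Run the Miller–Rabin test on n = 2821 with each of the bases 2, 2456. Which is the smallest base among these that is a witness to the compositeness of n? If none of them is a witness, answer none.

n − 1 = 2820 = 2^2 · 705, so s = 2 and d = 705.
Base 2: x_0 = 2^705 mod 2821 = 2605. x_0 is neither 1 nor 2820, so continue squaring. x_1 = 2605^2 mod 2821 = 1520. Reached i = s−1 = 1 without hitting −1: 2 is a Miller–Rabin witness and 2821 is composite.
Base 2456: x_0 = 2456^705 mod 2821 = 2729. x_0 is neither 1 nor 2820, so continue squaring. x_1 = 2729^2 mod 2821 = 1. x_1 = 1 but x_0 ≠ ±1, a nontrivial square root of 1 — 2456 is a witness and 2821 is composite.
The smallest witness among the given bases is 2.

2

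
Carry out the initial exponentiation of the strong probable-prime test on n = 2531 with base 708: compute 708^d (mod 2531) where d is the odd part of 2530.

2530

n − 1 = 2530 = 2^1 · 1265, so s = 1 and d = 1265.
708^1265 mod 2531 = 2530.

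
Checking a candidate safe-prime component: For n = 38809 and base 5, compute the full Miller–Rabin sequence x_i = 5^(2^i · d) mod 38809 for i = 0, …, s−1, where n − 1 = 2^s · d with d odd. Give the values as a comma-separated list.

n − 1 = 38808 = 2^3 · 4851, so s = 3 and d = 4851.
x_0 = 5^4851 mod 38809 = 25624.
x_1 = 25624^2 mod 38809 = 18714.
x_2 = 18714^2 mod 38809 = 1380.

25624, 18714, 1380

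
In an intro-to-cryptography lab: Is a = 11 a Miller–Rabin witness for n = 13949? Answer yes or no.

yes

n − 1 = 13948 = 2^2 · 3487, so s = 2 and d = 3487.
x_0 = 11^3487 mod 13949 = 7152.
x_0 is neither 1 nor 13948, so continue squaring.
x_1 = 7152^2 mod 13949 = 121.
Reached i = s−1 = 1 without hitting −1: 11 is a Miller–Rabin witness and 13949 is composite.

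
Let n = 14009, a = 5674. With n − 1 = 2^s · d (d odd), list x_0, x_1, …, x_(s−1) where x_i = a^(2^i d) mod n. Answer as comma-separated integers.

13577, 4507, 14008

n − 1 = 14008 = 2^3 · 1751, so s = 3 and d = 1751.
x_0 = 5674^1751 mod 14009 = 13577.
x_1 = 13577^2 mod 14009 = 4507.
x_2 = 4507^2 mod 14009 = 14008.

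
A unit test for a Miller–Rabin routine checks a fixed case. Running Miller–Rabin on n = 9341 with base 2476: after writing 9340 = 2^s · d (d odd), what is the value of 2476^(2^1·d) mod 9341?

n − 1 = 9340 = 2^2 · 2335, so s = 2 and d = 2335.
x_0 = 2476^2335 mod 9341 = 2638.
x_1 = 2638^2 mod 9341 = 9340.

9340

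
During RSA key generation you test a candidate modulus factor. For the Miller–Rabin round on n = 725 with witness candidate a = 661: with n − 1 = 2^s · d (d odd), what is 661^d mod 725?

n − 1 = 724 = 2^2 · 181, so s = 2 and d = 181.
Repeated squaring mod 725: 661^1 ≡ 661, 661^2 ≡ 471, 661^4 ≡ 716, 661^8 ≡ 81, 661^16 ≡ 36, 661^32 ≡ 571, 661^64 ≡ 516, 661^128 ≡ 181.
181 = 128 + 32 + 16 + 4 + 1, so 661^181 ≡ 181·571·36·716·661 ≡ 111 (mod 725).

111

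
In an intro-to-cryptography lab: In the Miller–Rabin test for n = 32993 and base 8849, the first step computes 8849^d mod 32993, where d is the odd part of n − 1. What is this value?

n − 1 = 32992 = 2^5 · 1031, so s = 5 and d = 1031.
By repeated squaring, 8849^1031 ≡ 23592 (mod 32993).

23592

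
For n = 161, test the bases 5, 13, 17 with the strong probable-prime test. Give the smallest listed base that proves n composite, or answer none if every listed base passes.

5

n − 1 = 160 = 2^5 · 5, so s = 5 and d = 5.
Base 5: x_0 = 5^5 mod 161 = 66. x_0 is neither 1 nor 160, so continue squaring. x_1 = 66^2 mod 161 = 9. x_2 = 9^2 mod 161 = 81. x_3 = 81^2 mod 161 = 121. x_4 = 121^2 mod 161 = 151. Reached i = s−1 = 4 without hitting −1: 5 is a Miller–Rabin witness and 161 is composite.
Base 13: x_0 = 13^5 mod 161 = 27. x_0 is neither 1 nor 160, so continue squaring. x_1 = 27^2 mod 161 = 85. x_2 = 85^2 mod 161 = 141. x_3 = 141^2 mod 161 = 78. x_4 = 78^2 mod 161 = 127. Reached i = s−1 = 4 without hitting −1: 13 is a Miller–Rabin witness and 161 is composite.
Base 17: x_0 = 17^5 mod 161 = 159. x_0 is neither 1 nor 160, so continue squaring. x_1 = 159^2 mod 161 = 4. x_2 = 4^2 mod 161 = 16. x_3 = 16^2 mod 161 = 95. x_4 = 95^2 mod 161 = 9. Reached i = s−1 = 4 without hitting −1: 17 is a Miller–Rabin witness and 161 is composite.
The smallest witness among the given bases is 5.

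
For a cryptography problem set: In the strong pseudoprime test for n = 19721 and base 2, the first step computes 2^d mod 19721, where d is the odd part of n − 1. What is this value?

n − 1 = 19720 = 2^3 · 2465, so s = 3 and d = 2465.
Repeated squaring mod 19721: 2^1 ≡ 2, 2^2 ≡ 4, 2^4 ≡ 16, 2^8 ≡ 256, 2^16 ≡ 6373, 2^32 ≡ 9590, 2^64 ≡ 9077, 2^128 ≡ 17312, 2^256 ≡ 5307, 2^512 ≡ 2661, 2^1024 ≡ 1082, 2^2048 ≡ 7185.
2465 = 2048 + 256 + 128 + 32 + 1, so 2^2465 ≡ 7185·5307·17312·9590·2 ≡ 2164 (mod 19721).

2164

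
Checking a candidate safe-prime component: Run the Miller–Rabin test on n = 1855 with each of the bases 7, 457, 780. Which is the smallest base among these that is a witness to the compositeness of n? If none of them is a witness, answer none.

7

n − 1 = 1854 = 2^1 · 927, so s = 1 and d = 927.
Base 7: x_0 = 7^927 mod 1855 = 938. x_0 ∉ {1, 1854} and s = 1, so 7 is a Miller–Rabin witness and 1855 is composite.
Base 457: x_0 = 457^927 mod 1855 = 638. x_0 ∉ {1, 1854} and s = 1, so 457 is a Miller–Rabin witness and 1855 is composite.
Base 780: x_0 = 780^927 mod 1855 = 1315. x_0 ∉ {1, 1854} and s = 1, so 780 is a Miller–Rabin witness and 1855 is composite.
The smallest witness among the given bases is 7.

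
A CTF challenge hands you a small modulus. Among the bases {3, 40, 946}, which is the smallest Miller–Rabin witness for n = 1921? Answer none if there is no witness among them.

n − 1 = 1920 = 2^7 · 15, so s = 7 and d = 15.
Base 3: x_0 = 3^15 mod 1921 = 958. x_0 is neither 1 nor 1920, so continue squaring. x_1 = 958^2 mod 1921 = 1447. x_2 = 1447^2 mod 1921 = 1840. x_3 = 1840^2 mod 1921 = 798. x_4 = 798^2 mod 1921 = 953. x_5 = 953^2 mod 1921 = 1497. x_6 = 1497^2 mod 1921 = 1123. Reached i = s−1 = 6 without hitting −1: 3 is a Miller–Rabin witness and 1921 is composite.
Base 40: x_0 = 40^15 mod 1921 = 1873. x_0 is neither 1 nor 1920, so continue squaring. x_1 = 1873^2 mod 1921 = 383. x_2 = 383^2 mod 1921 = 693. x_3 = 693^2 mod 1921 = 1920. x_3 ≡ −1, so 40 is not a witness.
Base 946: x_0 = 946^15 mod 1921 = 1391. x_0 is neither 1 nor 1920, so continue squaring. x_1 = 1391^2 mod 1921 = 434. x_2 = 434^2 mod 1921 = 98. x_3 = 98^2 mod 1921 = 1920. x_3 ≡ −1, so 946 is not a witness.
The smallest witness among the given bases is 3.

3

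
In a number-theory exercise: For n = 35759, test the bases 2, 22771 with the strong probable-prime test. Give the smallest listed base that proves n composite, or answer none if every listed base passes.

none

n − 1 = 35758 = 2^1 · 17879, so s = 1 and d = 17879.
Base 2: x_0 = 2^17879 mod 35759 = 1. x_0 = 1, so 2 is not a witness.
Base 22771: x_0 = 22771^17879 mod 35759 = 35758. x_0 = 35758 ≡ −1, so 22771 is not a witness.
No listed base is a witness for 35759.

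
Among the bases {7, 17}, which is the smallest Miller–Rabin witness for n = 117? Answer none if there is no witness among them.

7

n − 1 = 116 = 2^2 · 29, so s = 2 and d = 29.
Base 7: x_0 = 7^29 mod 117 = 76. x_0 is neither 1 nor 116, so continue squaring. x_1 = 76^2 mod 117 = 43. Reached i = s−1 = 1 without hitting −1: 7 is a Miller–Rabin witness and 117 is composite.
Base 17: x_0 = 17^29 mod 117 = 62. x_0 is neither 1 nor 116, so continue squaring. x_1 = 62^2 mod 117 = 100. Reached i = s−1 = 1 without hitting −1: 17 is a Miller–Rabin witness and 117 is composite.
The smallest witness among the given bases is 7.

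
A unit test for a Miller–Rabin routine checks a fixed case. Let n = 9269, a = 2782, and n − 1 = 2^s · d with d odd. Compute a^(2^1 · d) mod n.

8281

n − 1 = 9268 = 2^2 · 2317, so s = 2 and d = 2317.
x_0 = 2782^2317 mod 9269 = 91.
x_1 = 91^2 mod 9269 = 8281.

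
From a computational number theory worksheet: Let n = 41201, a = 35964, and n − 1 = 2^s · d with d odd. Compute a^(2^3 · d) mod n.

n − 1 = 41200 = 2^4 · 2575, so s = 4 and d = 2575.
x_0 = 35964^2575 mod 41201 = 9326.
x_1 = 9326^2 mod 41201 = 40166.
x_2 = 40166^2 mod 41201 = 41200.
x_3 = 41200^2 mod 41201 = 1.

1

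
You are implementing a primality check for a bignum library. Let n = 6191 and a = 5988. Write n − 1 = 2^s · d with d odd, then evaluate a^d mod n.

n − 1 = 6190 = 2^1 · 3095, so s = 1 and d = 3095.
5988^3095 mod 6191 = 1444.

1444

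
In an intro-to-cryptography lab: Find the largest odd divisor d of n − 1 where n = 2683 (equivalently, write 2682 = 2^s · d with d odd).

Halving: 2682 → 1341; 1341 is odd.
So 2682 = 2^1 · 1341.

1341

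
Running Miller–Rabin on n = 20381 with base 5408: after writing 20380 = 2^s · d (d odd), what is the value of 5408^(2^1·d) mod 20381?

5146

n − 1 = 20380 = 2^2 · 5095, so s = 2 and d = 5095.
x_0 = 5408^5095 mod 20381 = 16062.
x_1 = 16062^2 mod 20381 = 5146.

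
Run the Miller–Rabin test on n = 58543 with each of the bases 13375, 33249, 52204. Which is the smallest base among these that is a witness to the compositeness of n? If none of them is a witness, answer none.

n − 1 = 58542 = 2^1 · 29271, so s = 1 and d = 29271.
Base 13375: x_0 = 13375^29271 mod 58543 = 1. x_0 = 1, so 13375 is not a witness.
Base 33249: x_0 = 33249^29271 mod 58543 = 58542. x_0 = 58542 ≡ −1, so 33249 is not a witness.
Base 52204: x_0 = 52204^29271 mod 58543 = 58542. x_0 = 58542 ≡ −1, so 52204 is not a witness.
No listed base is a witness for 58543.

none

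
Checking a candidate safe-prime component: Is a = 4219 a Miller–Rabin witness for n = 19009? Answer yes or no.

no

n − 1 = 19008 = 2^6 · 297, so s = 6 and d = 297.
By repeated squaring, 4219^297 ≡ 6066 (mod 19009).
x_0 = 4219^297 mod 19009 = 6066.
x_0 is neither 1 nor 19008, so continue squaring.
x_1 = 6066^2 mod 19009 = 13941.
x_2 = 13941^2 mod 19009 = 3465.
x_3 = 3465^2 mod 19009 = 11546.
x_4 = 11546^2 mod 19009 = 19008.
x_4 ≡ −1, so 4219 is not a witness.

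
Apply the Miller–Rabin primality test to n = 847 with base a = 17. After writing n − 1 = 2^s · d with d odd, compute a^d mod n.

n − 1 = 846 = 2^1 · 423, so s = 1 and d = 423.
17^423 mod 847 = 216.

216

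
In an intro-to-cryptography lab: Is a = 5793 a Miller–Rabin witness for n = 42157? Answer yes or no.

n − 1 = 42156 = 2^2 · 10539, so s = 2 and d = 10539.
x_0 = 5793^10539 mod 42157 = 1.
x_0 = 1, so 5793 is not a witness.

no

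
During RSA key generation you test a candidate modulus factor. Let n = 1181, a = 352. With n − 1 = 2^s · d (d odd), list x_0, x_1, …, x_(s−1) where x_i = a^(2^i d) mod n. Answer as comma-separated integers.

243, 1180

n − 1 = 1180 = 2^2 · 295, so s = 2 and d = 295.
x_0 = 352^295 mod 1181 = 243.
x_1 = 243^2 mod 1181 = 1180.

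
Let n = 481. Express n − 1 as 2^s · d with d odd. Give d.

Halving: 480 → 240 → 120 → 60 → 30 → 15; 15 is odd.
So 480 = 2^5 · 15.

15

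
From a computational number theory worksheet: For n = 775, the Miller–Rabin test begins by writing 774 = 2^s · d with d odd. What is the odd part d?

387

Halving: 774 → 387; 387 is odd.
So 774 = 2^1 · 387.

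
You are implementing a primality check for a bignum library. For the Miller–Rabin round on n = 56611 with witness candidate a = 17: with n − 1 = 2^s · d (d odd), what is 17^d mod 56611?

n − 1 = 56610 = 2^1 · 28305, so s = 1 and d = 28305.
Repeated squaring mod 56611: 17^1 ≡ 17, 17^2 ≡ 289, 17^4 ≡ 26910, 17^8 ≡ 36799, 17^16 ≡ 31281, 17^32 ≡ 36437, 17^64 ≡ 13797, 17^128 ≡ 31027, 17^256 ≡ 4674, 17^512 ≡ 51041, 17^1024 ≡ 2072, 17^2048 ≡ 47359, 17^4096 ≡ 3672, 17^8192 ≡ 10166, 17^16384 ≡ 32481.
28305 = 16384 + 8192 + 2048 + 1024 + 512 + 128 + 16 + 1, so 17^28305 ≡ 32481·10166·47359·2072·51041·31027·31281·17 ≡ 1 (mod 56611).

1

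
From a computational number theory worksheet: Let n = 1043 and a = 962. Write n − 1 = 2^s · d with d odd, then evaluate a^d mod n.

n − 1 = 1042 = 2^1 · 521, so s = 1 and d = 521.
Repeated squaring mod 1043: 962^1 ≡ 962, 962^2 ≡ 303, 962^4 ≡ 25, 962^8 ≡ 625, 962^16 ≡ 543, 962^32 ≡ 723, 962^64 ≡ 186, 962^128 ≡ 177, 962^256 ≡ 39, 962^512 ≡ 478.
521 = 512 + 8 + 1, so 962^521 ≡ 478·625·962 ≡ 936 (mod 1043).

936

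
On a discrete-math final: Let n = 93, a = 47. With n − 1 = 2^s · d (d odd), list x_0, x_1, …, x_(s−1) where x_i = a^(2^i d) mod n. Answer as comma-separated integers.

n − 1 = 92 = 2^2 · 23, so s = 2 and d = 23.
x_0 = 47^23 mod 93 = 35.
x_1 = 35^2 mod 93 = 16.

35, 16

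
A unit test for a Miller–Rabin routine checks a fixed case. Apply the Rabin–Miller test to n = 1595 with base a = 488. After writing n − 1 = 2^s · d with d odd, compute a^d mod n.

313

n − 1 = 1594 = 2^1 · 797, so s = 1 and d = 797.
Repeated squaring mod 1595: 488^1 ≡ 488, 488^2 ≡ 489, 488^4 ≡ 1466, 488^8 ≡ 691, 488^16 ≡ 576, 488^32 ≡ 16, 488^64 ≡ 256, 488^128 ≡ 141, 488^256 ≡ 741, 488^512 ≡ 401.
797 = 512 + 256 + 16 + 8 + 4 + 1, so 488^797 ≡ 401·741·576·691·1466·488 ≡ 313 (mod 1595).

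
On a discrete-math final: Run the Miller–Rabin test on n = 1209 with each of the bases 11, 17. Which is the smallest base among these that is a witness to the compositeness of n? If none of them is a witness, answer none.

n − 1 = 1208 = 2^3 · 151, so s = 3 and d = 151.
Base 11: x_0 = 11^151 mod 1209 = 197. x_0 is neither 1 nor 1208, so continue squaring. x_1 = 197^2 mod 1209 = 121. x_2 = 121^2 mod 1209 = 133. Reached i = s−1 = 2 without hitting −1: 11 is a Miller–Rabin witness and 1209 is composite.
Base 17: x_0 = 17^151 mod 1209 = 17. x_0 is neither 1 nor 1208, so continue squaring. x_1 = 17^2 mod 1209 = 289. x_2 = 289^2 mod 1209 = 100. Reached i = s−1 = 2 without hitting −1: 17 is a Miller–Rabin witness and 1209 is composite.
The smallest witness among the given bases is 11.

11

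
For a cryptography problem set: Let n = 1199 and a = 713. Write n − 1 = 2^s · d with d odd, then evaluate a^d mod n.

n − 1 = 1198 = 2^1 · 599, so s = 1 and d = 599.
713^599 mod 1199 = 379.

379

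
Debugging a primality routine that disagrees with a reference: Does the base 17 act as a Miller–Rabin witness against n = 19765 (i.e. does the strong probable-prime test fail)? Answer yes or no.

n − 1 = 19764 = 2^2 · 4941, so s = 2 and d = 4941.
x_0 = 17^4941 mod 19765 = 19202.
x_0 is neither 1 nor 19764, so continue squaring.
x_1 = 19202^2 mod 19765 = 729.
Reached i = s−1 = 1 without hitting −1: 17 is a Miller–Rabin witness and 19765 is composite.

yes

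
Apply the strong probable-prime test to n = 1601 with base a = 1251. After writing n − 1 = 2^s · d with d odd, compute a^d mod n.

n − 1 = 1600 = 2^6 · 25, so s = 6 and d = 25.
1251^25 mod 1601 = 859.

859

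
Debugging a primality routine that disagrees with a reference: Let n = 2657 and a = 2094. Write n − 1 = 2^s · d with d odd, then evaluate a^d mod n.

687

n − 1 = 2656 = 2^5 · 83, so s = 5 and d = 83.
2094^83 mod 2657 = 687.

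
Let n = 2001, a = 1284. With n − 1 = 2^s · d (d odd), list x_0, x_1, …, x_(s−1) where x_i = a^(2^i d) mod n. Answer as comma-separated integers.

n − 1 = 2000 = 2^4 · 125, so s = 4 and d = 125.
x_0 = 1284^125 mod 2001 = 1584.
x_1 = 1584^2 mod 2001 = 1803.
x_2 = 1803^2 mod 2001 = 1185.
x_3 = 1185^2 mod 2001 = 1524.

1584, 1803, 1185, 1524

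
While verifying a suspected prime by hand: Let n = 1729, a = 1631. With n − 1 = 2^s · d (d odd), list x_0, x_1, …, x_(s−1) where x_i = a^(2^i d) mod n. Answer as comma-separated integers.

n − 1 = 1728 = 2^6 · 27, so s = 6 and d = 27.
x_0 = 1631^27 mod 1729 = 476.
x_1 = 476^2 mod 1729 = 77.
x_2 = 77^2 mod 1729 = 742.
x_3 = 742^2 mod 1729 = 742.
x_4 = 742^2 mod 1729 = 742.
x_5 = 742^2 mod 1729 = 742.

476, 77, 742, 742, 742, 742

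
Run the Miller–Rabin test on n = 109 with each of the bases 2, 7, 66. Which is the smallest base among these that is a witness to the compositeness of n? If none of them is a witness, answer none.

n − 1 = 108 = 2^2 · 27, so s = 2 and d = 27.
Base 2: x_0 = 2^27 mod 109 = 33. x_0 is neither 1 nor 108, so continue squaring. x_1 = 33^2 mod 109 = 108. x_1 ≡ −1, so 2 is not a witness.
Base 7: x_0 = 7^27 mod 109 = 1. x_0 = 1, so 7 is not a witness.
Base 66: x_0 = 66^27 mod 109 = 1. x_0 = 1, so 66 is not a witness.
No listed base is a witness for 109.

none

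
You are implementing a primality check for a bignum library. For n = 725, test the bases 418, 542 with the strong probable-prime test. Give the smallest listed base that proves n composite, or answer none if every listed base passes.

n − 1 = 724 = 2^2 · 181, so s = 2 and d = 181.
Base 418: x_0 = 418^181 mod 725 = 418. x_0 is neither 1 nor 724, so continue squaring. x_1 = 418^2 mod 725 = 724. x_1 ≡ −1, so 418 is not a witness.
Base 542: x_0 = 542^181 mod 725 = 567. x_0 is neither 1 nor 724, so continue squaring. x_1 = 567^2 mod 725 = 314. Reached i = s−1 = 1 without hitting −1: 542 is a Miller–Rabin witness and 725 is composite.
The smallest witness among the given bases is 542.

542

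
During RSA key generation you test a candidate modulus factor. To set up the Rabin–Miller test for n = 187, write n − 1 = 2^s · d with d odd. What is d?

Halving: 186 → 93; 93 is odd.
So 186 = 2^1 · 93.

93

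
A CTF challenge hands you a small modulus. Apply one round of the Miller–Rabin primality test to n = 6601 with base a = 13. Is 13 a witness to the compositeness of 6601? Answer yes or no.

yes

n − 1 = 6600 = 2^3 · 825, so s = 3 and d = 825.
x_0 = 13^825 mod 6601 = 3037.
x_0 is neither 1 nor 6600, so continue squaring.
x_1 = 3037^2 mod 6601 = 1772.
x_2 = 1772^2 mod 6601 = 4509.
Reached i = s−1 = 2 without hitting −1: 13 is a Miller–Rabin witness and 6601 is composite.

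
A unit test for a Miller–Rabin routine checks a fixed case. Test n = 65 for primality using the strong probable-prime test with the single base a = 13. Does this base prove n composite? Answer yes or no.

n − 1 = 64 = 2^6 · 1, so s = 6 and d = 1.
x_0 = 13^1 mod 65 = 13.
x_0 is neither 1 nor 64, so continue squaring.
x_1 = 13^2 mod 65 = 39.
x_2 = 39^2 mod 65 = 26.
x_3 = 26^2 mod 65 = 26.
x_4 = 26^2 mod 65 = 26.
x_5 = 26^2 mod 65 = 26.
Reached i = s−1 = 5 without hitting −1: 13 is a Miller–Rabin witness and 65 is composite.

yes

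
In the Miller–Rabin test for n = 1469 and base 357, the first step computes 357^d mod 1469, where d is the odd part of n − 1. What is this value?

n − 1 = 1468 = 2^2 · 367, so s = 2 and d = 367.
By repeated squaring, 357^367 ≡ 722 (mod 1469).

722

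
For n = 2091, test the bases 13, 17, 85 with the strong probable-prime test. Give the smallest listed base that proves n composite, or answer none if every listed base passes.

13

n − 1 = 2090 = 2^1 · 1045, so s = 1 and d = 1045.
Base 13: x_0 = 13^1045 mod 2091 = 1186. x_0 ∉ {1, 2090} and s = 1, so 13 is a Miller–Rabin witness and 2091 is composite.
Base 17: x_0 = 17^1045 mod 2091 = 68. x_0 ∉ {1, 2090} and s = 1, so 17 is a Miller–Rabin witness and 2091 is composite.
Base 85: x_0 = 85^1045 mod 2091 = 1309. x_0 ∉ {1, 2090} and s = 1, so 85 is a Miller–Rabin witness and 2091 is composite.
The smallest witness among the given bases is 13.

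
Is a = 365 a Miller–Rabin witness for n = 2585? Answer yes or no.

yes

n − 1 = 2584 = 2^3 · 323, so s = 3 and d = 323.
x_0 = 365^323 mod 2585 = 2010.
x_0 is neither 1 nor 2584, so continue squaring.
x_1 = 2010^2 mod 2585 = 2330.
x_2 = 2330^2 mod 2585 = 400.
Reached i = s−1 = 2 without hitting −1: 365 is a Miller–Rabin witness and 2585 is composite.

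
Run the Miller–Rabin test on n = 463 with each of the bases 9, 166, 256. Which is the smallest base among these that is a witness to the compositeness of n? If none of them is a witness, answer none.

n − 1 = 462 = 2^1 · 231, so s = 1 and d = 231.
Base 9: x_0 = 9^231 mod 463 = 1. x_0 = 1, so 9 is not a witness.
Base 166: x_0 = 166^231 mod 463 = 462. x_0 = 462 ≡ −1, so 166 is not a witness.
Base 256: x_0 = 256^231 mod 463 = 1. x_0 = 1, so 256 is not a witness.
No listed base is a witness for 463.

none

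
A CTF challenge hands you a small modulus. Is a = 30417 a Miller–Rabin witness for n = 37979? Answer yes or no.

yes

n − 1 = 37978 = 2^1 · 18989, so s = 1 and d = 18989.
Repeated squaring mod 37979: 30417^1 ≡ 30417, 30417^2 ≡ 25449, 30417^4 ≡ 33693, 30417^8 ≡ 25939, 30417^16 ≡ 33736, 30417^32 ≡ 1003, 30417^64 ≡ 18555, 30417^128 ≡ 8390, 30417^256 ≡ 17013, 30417^512 ≡ 4210, 30417^1024 ≡ 25886, 30417^2048 ≡ 21499, 30417^4096 ≡ 2571, 30417^8192 ≡ 1695, 30417^16384 ≡ 24600.
18989 = 16384 + 2048 + 512 + 32 + 8 + 4 + 1, so 30417^18989 ≡ 24600·21499·4210·1003·25939·33693·30417 ≡ 37468 (mod 37979).
x_0 = 30417^18989 mod 37979 = 37468.
x_0 ∉ {1, 37978} and s = 1, so 30417 is a Miller–Rabin witness and 37979 is composite.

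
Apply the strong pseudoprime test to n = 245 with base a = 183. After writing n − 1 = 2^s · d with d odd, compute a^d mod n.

78

n − 1 = 244 = 2^2 · 61, so s = 2 and d = 61.
By repeated squaring, 183^61 ≡ 78 (mod 245).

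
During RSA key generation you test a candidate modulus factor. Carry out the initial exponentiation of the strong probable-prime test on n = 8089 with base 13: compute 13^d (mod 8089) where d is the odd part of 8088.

n − 1 = 8088 = 2^3 · 1011, so s = 3 and d = 1011.
Repeated squaring mod 8089: 13^1 ≡ 13, 13^2 ≡ 169, 13^4 ≡ 4294, 13^8 ≡ 3605, 13^16 ≡ 5091, 13^32 ≡ 1125, 13^64 ≡ 3741, 13^128 ≡ 1111, 13^256 ≡ 4793, 13^512 ≡ 89.
1011 = 512 + 256 + 128 + 64 + 32 + 16 + 2 + 1, so 13^1011 ≡ 89·4793·1111·3741·1125·5091·169·13 ≡ 8088 (mod 8089).

8088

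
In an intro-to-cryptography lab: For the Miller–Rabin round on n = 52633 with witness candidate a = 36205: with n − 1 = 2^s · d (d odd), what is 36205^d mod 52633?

49029

n − 1 = 52632 = 2^3 · 6579, so s = 3 and d = 6579.
36205^6579 mod 52633 = 49029.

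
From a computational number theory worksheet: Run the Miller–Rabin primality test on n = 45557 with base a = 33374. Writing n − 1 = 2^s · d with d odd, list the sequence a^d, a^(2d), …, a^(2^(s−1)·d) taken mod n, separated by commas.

25596, 45556

n − 1 = 45556 = 2^2 · 11389, so s = 2 and d = 11389.
x_0 = 33374^11389 mod 45557 = 25596.
x_1 = 25596^2 mod 45557 = 45556.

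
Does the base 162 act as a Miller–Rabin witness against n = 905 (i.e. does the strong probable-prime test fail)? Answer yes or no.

n − 1 = 904 = 2^3 · 113, so s = 3 and d = 113.
x_0 = 162^113 mod 905 = 162.
x_0 is neither 1 nor 904, so continue squaring.
x_1 = 162^2 mod 905 = 904.
x_1 ≡ −1, so 162 is not a witness.

no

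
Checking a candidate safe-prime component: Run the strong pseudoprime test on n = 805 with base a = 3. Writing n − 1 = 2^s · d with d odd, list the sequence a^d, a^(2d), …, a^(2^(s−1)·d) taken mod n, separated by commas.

188, 729

n − 1 = 804 = 2^2 · 201, so s = 2 and d = 201.
x_0 = 3^201 mod 805 = 188.
x_1 = 188^2 mod 805 = 729.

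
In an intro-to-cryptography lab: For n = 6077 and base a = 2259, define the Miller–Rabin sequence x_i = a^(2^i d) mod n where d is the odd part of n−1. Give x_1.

2086

n − 1 = 6076 = 2^2 · 1519, so s = 2 and d = 1519.
x_0 = 2259^1519 mod 6077 = 3862.
x_1 = 3862^2 mod 6077 = 2086.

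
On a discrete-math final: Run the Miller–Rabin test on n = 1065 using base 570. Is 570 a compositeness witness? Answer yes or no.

n − 1 = 1064 = 2^3 · 133, so s = 3 and d = 133.
x_0 = 570^133 mod 1065 = 360.
x_0 is neither 1 nor 1064, so continue squaring.
x_1 = 360^2 mod 1065 = 735.
x_2 = 735^2 mod 1065 = 270.
Reached i = s−1 = 2 without hitting −1: 570 is a Miller–Rabin witness and 1065 is composite.

yes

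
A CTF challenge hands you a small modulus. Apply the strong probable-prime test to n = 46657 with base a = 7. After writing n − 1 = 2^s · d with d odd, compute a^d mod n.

31858

n − 1 = 46656 = 2^6 · 729, so s = 6 and d = 729.
7^729 mod 46657 = 31858.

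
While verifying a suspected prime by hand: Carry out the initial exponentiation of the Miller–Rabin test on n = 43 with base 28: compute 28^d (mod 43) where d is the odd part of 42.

42

n − 1 = 42 = 2^1 · 21, so s = 1 and d = 21.
Repeated squaring mod 43: 28^1 ≡ 28, 28^2 ≡ 10, 28^4 ≡ 14, 28^8 ≡ 24, 28^16 ≡ 17.
21 = 16 + 4 + 1, so 28^21 ≡ 17·14·28 ≡ 42 (mod 43).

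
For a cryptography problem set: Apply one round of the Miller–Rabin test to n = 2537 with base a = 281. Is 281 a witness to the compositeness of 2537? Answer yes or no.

yes

n − 1 = 2536 = 2^3 · 317, so s = 3 and d = 317.
x_0 = 281^317 mod 2537 = 2034.
x_0 is neither 1 nor 2536, so continue squaring.
x_1 = 2034^2 mod 2537 = 1846.
x_2 = 1846^2 mod 2537 = 525.
Reached i = s−1 = 2 without hitting −1: 281 is a Miller–Rabin witness and 2537 is composite.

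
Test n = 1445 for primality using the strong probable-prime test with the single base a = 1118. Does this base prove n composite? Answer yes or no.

no

n − 1 = 1444 = 2^2 · 361, so s = 2 and d = 361.
x_0 = 1118^361 mod 1445 = 1118.
x_0 is neither 1 nor 1444, so continue squaring.
x_1 = 1118^2 mod 1445 = 1444.
x_1 ≡ −1, so 1118 is not a witness.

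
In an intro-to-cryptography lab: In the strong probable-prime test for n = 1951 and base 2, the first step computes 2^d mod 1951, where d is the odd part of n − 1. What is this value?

n − 1 = 1950 = 2^1 · 975, so s = 1 and d = 975.
Repeated squaring mod 1951: 2^1 ≡ 2, 2^2 ≡ 4, 2^4 ≡ 16, 2^8 ≡ 256, 2^16 ≡ 1153, 2^32 ≡ 778, 2^64 ≡ 474, 2^128 ≡ 311, 2^256 ≡ 1122, 2^512 ≡ 489.
975 = 512 + 256 + 128 + 64 + 8 + 4 + 2 + 1, so 2^975 ≡ 489·1122·311·474·256·16·4·2 ≡ 1 (mod 1951).

1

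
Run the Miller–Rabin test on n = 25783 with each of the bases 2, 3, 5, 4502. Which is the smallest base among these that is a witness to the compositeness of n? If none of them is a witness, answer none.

n − 1 = 25782 = 2^1 · 12891, so s = 1 and d = 12891.
Base 2: x_0 = 2^12891 mod 25783 = 11351. x_0 ∉ {1, 25782} and s = 1, so 2 is a Miller–Rabin witness and 25783 is composite.
Base 3: x_0 = 3^12891 mod 25783 = 17925. x_0 ∉ {1, 25782} and s = 1, so 3 is a Miller–Rabin witness and 25783 is composite.
Base 5: x_0 = 5^12891 mod 25783 = 4476. x_0 ∉ {1, 25782} and s = 1, so 5 is a Miller–Rabin witness and 25783 is composite.
Base 4502: x_0 = 4502^12891 mod 25783 = 12577. x_0 ∉ {1, 25782} and s = 1, so 4502 is a Miller–Rabin witness and 25783 is composite.
The smallest witness among the given bases is 2.

2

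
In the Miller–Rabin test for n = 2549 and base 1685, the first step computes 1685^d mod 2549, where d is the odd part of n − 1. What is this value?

n − 1 = 2548 = 2^2 · 637, so s = 2 and d = 637.
1685^637 mod 2549 = 2548.

2548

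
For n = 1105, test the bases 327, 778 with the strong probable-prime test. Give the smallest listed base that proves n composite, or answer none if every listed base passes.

n − 1 = 1104 = 2^4 · 69, so s = 4 and d = 69.
Base 327: x_0 = 327^69 mod 1105 = 837. x_0 is neither 1 nor 1104, so continue squaring. x_1 = 837^2 mod 1105 = 1104. x_1 ≡ −1, so 327 is not a witness.
Base 778: x_0 = 778^69 mod 1105 = 268. x_0 is neither 1 nor 1104, so continue squaring. x_1 = 268^2 mod 1105 = 1104. x_1 ≡ −1, so 778 is not a witness.
No listed base is a witness for 1105.

none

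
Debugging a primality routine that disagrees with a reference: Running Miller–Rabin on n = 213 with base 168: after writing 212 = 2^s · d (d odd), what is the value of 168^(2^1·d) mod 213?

45

n − 1 = 212 = 2^2 · 53, so s = 2 and d = 53.
x_0 = 168^53 mod 213 = 51.
x_1 = 51^2 mod 213 = 45.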